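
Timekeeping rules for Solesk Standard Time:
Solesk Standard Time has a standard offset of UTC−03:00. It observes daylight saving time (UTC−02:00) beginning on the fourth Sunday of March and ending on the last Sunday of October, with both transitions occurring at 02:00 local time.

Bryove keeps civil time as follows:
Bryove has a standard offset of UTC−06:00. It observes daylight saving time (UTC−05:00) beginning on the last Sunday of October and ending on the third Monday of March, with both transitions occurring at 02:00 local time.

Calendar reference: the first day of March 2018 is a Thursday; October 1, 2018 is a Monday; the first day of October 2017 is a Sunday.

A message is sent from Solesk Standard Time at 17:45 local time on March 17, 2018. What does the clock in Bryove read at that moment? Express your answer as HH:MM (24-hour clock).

1 March 2018 is a Thursday, so the first Sunday is March 4 and the fourth is March 25.
1 October 2018 is a Monday, so Sundays fall on 7, 14, 21, 28; the last is October 28.
Daylight saving runs 25 March – 28 October; March 17, 2018 is outside that window, so Solesk Standard Time is on standard time at UTC−03:00.
17:45 Solesk Standard Time + 3h = 20:45 UTC.
1 October 2017 is a Sunday, so Sundays fall on 1, 8, 15, 22, 29; the last is October 29.
1 March 2018 is a Thursday, so the first Monday is March 5 and the third is March 19.
At the standard offset (UTC−06:00), 20:45 UTC − 6h = 14:45 Bryove standard time.
The standard-time date in Bryove, March 17, 2018, lies within the daylight-saving period (29 October 2017 – 19 March 2018), so Bryove is on daylight time, UTC−05:00.
20:45 UTC − 5h = 15:45 Bryove.

15:45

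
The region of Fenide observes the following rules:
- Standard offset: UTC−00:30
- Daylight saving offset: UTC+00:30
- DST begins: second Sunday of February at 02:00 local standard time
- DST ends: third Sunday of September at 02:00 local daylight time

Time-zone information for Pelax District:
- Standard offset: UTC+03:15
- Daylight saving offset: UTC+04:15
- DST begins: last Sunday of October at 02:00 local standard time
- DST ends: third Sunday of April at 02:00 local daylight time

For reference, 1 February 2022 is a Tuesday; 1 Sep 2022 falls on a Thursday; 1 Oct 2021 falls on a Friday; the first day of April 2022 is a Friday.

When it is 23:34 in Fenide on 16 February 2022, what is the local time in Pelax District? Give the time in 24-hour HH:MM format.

1 February 2022 is a Tuesday, so the first Sunday is February 6 and the second is February 13.
1 September 2022 is a Thursday, so the first Sunday is September 4 and the third is September 18.
Daylight saving runs 13 February – 18 September; 16 February 2022 is inside that window, so Fenide is at UTC+00:30.
23:34 Fenide − 0h30m = 23:04 UTC.
1 October 2021 is a Friday, so Sundays fall on 3, 10, 17, 24, 31; the last is October 31.
1 April 2022 is a Friday, so the first Sunday is April 3 and the third is April 17.
At the standard offset (UTC+03:15), 23:04 UTC + 3h15m = 02:19 Pelax District standard time (rolling into the next day, 17 February 2022).
The standard-time date in Pelax District, 17 February 2022, lies within the daylight-saving period (31 October 2021 – 17 April 2022), so Pelax District is on daylight time, UTC+04:15.
23:04 UTC + 4h15m = 03:19 Pelax District (rolling into the next day, 17 February 2022).

03:19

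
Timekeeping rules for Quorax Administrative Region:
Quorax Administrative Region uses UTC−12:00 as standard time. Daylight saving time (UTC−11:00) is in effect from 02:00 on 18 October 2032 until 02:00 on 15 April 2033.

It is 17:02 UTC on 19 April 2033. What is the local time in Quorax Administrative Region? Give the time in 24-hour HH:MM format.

05:02

At the standard offset (UTC−12:00), 17:02 UTC − 12h = 05:02 Quorax Administrative Region standard time.
Daylight saving runs 18 October 2032 – 15 April 2033; the standard-time date in Quorax Administrative Region, 19 April 2033, is outside that window, so Quorax Administrative Region is on standard time at UTC−12:00.
17:02 UTC − 12h = 05:02 local.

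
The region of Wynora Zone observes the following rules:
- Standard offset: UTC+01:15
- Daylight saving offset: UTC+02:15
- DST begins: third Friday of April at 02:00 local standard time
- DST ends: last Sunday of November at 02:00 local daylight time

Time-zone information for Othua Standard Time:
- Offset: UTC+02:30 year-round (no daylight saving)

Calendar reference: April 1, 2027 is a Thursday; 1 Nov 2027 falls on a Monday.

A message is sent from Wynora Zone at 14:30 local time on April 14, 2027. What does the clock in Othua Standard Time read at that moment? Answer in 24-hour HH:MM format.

1 April 2027 is a Thursday, so the first Friday is April 2 and the third is April 16.
1 November 2027 is a Monday, so Sundays fall on 7, 14, 21, 28; the last is November 28.
Daylight saving runs 16 April – 28 November; April 14, 2027 is outside that window, so Wynora Zone is on standard time at UTC+01:15.
14:30 Wynora Zone − 1h15m = 13:15 UTC.
Othua Standard Time has no daylight saving, so its offset is UTC+02:30 year-round.
13:15 UTC + 2h30m = 15:45 Othua Standard Time.

15:45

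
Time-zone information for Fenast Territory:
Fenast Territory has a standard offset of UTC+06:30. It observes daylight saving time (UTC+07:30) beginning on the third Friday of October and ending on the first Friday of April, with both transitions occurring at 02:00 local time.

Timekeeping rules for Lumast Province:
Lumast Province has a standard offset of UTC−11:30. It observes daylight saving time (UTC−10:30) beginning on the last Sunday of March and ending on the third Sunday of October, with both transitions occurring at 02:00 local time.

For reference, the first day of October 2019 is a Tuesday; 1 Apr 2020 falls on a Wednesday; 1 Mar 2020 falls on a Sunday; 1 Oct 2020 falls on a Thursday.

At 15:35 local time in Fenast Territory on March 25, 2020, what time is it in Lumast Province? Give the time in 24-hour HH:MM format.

20:35

1 October 2019 is a Tuesday, so the first Friday is October 4 and the third is October 18.
1 April 2020 is a Wednesday, so the first Friday is April 3.
March 25, 2020 lies within the daylight-saving period (18 October 2019 – 3 April 2020), so Fenast Territory is on daylight time, UTC+07:30.
15:35 Fenast Territory − 7h30m = 08:05 UTC.
1 March 2020 is a Sunday, so Sundays fall on 1, 8, 15, 22, 29; the last is March 29.
1 October 2020 is a Thursday, so the first Sunday is October 4 and the third is October 18.
At the standard offset (UTC−11:30), 08:05 UTC − 11h30m = 20:35 Lumast Province standard time (rolling into the previous day, 24 March 2020).
The standard-time date in Lumast Province, March 24, 2020, is outside the daylight-saving period (29 March – 18 October), so Lumast Province is on standard time, UTC−11:30.
08:05 UTC − 11h30m = 20:35 Lumast Province (rolling into the previous day, 24 March 2020).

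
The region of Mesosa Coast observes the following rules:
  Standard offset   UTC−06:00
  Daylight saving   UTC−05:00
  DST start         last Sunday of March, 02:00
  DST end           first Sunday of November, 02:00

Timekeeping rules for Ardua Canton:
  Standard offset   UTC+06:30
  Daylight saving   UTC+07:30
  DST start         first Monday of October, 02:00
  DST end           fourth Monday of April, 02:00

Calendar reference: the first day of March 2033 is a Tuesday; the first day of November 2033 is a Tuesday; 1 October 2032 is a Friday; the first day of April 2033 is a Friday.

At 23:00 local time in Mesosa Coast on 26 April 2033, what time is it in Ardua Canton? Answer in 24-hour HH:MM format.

1 March 2033 is a Tuesday, so Sundays fall on 6, 13, 20, 27; the last is March 27.
1 November 2033 is a Tuesday, so the first Sunday is November 6.
Daylight saving runs 27 March – 6 November; 26 April 2033 is inside that window, so Mesosa Coast is at UTC−05:00.
23:00 Mesosa Coast + 5h = 04:00 UTC (rolling into the next day, 27 April 2033).
1 October 2032 is a Friday, so the first Monday is October 4.
1 April 2033 is a Friday, so the first Monday is April 4 and the fourth is April 25.
At the standard offset (UTC+06:30), 04:00 UTC + 6h30m = 10:30 Ardua Canton standard time.
Daylight saving runs 4 October 2032 – 25 April 2033; the standard-time date in Ardua Canton, 27 April 2033, is outside that window, so Ardua Canton is on standard time at UTC+06:30.
04:00 UTC + 6h30m = 10:30 Ardua Canton.

10:30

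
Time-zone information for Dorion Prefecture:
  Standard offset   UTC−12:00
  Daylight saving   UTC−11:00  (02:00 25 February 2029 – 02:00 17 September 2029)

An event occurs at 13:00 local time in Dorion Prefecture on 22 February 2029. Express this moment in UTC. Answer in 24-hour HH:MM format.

22 February 2029 is outside the daylight-saving period (25 February – 17 September), so Dorion Prefecture is on standard time, UTC−12:00.
13:00 local + 12h = 01:00 UTC (rolling into the next day, 23 February 2029).

01:00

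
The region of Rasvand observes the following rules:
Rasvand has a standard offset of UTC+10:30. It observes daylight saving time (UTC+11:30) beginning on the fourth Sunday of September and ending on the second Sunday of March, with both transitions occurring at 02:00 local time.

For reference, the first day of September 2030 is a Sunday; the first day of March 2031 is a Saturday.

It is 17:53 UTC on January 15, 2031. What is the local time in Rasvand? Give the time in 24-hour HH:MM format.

05:23

1 September 2030 is a Sunday, so the first Sunday is September 1 and the fourth is September 22.
1 March 2031 is a Saturday, so the first Sunday is March 2 and the second is March 9.
At the standard offset (UTC+10:30), 17:53 UTC + 10h30m = 04:23 Rasvand standard time (rolling into the next day, 16 January 2031).
The standard-time date in Rasvand, January 16, 2031, falls between 22 September 2030 and 9 March 2031, so daylight saving is in effect and Rasvand is at UTC+11:30.
17:53 UTC + 11h30m = 05:23 local (rolling into the next day, 16 January 2031).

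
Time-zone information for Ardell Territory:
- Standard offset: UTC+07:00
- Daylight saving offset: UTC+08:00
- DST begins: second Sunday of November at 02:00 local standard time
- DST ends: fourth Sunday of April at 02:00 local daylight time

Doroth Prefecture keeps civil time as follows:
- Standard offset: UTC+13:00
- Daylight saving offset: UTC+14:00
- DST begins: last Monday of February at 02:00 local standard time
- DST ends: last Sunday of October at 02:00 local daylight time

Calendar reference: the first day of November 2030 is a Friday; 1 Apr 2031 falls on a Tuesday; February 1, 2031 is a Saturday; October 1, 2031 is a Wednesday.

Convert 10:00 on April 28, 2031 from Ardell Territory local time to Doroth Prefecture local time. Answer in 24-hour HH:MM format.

17:00

1 November 2030 is a Friday, so the first Sunday is November 3 and the second is November 10.
1 April 2031 is a Tuesday, so the first Sunday is April 6 and the fourth is April 27.
Daylight saving runs 10 November 2030 – 27 April 2031; April 28, 2031 is outside that window, so Ardell Territory is on standard time at UTC+07:00.
10:00 Ardell Territory − 7h = 03:00 UTC.
1 February 2031 is a Saturday, so Mondays fall on 3, 10, 17, 24; the last is February 24.
1 October 2031 is a Wednesday, so Sundays fall on 5, 12, 19, 26; the last is October 26.
At the standard offset (UTC+13:00), 03:00 UTC + 13h = 16:00 Doroth Prefecture standard time.
The standard-time date in Doroth Prefecture, April 28, 2031, lies within the daylight-saving period (24 February – 26 October), so Doroth Prefecture is on daylight time, UTC+14:00.
03:00 UTC + 14h = 17:00 Doroth Prefecture.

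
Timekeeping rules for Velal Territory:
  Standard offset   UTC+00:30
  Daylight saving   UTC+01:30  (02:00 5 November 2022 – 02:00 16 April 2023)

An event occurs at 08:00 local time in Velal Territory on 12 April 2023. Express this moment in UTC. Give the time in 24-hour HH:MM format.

06:30

12 April 2023 falls between 5 November 2022 and 16 April 2023, so daylight saving is in effect and Velal Territory is at UTC+01:30.
08:00 local − 1h30m = 06:30 UTC.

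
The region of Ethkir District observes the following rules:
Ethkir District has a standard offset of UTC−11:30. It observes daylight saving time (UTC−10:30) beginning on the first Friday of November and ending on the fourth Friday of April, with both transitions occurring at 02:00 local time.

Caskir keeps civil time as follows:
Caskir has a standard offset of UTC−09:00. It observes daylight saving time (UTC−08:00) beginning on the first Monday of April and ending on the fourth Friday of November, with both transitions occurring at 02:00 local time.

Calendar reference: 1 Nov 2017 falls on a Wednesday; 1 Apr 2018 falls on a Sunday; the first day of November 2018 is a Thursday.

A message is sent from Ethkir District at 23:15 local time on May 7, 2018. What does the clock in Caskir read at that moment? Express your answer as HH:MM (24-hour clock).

1 November 2017 is a Wednesday, so the first Friday is November 3.
1 April 2018 is a Sunday, so the first Friday is April 6 and the fourth is April 27.
Daylight saving runs 3 November 2017 – 27 April 2018; May 7, 2018 is outside that window, so Ethkir District is on standard time at UTC−11:30.
23:15 Ethkir District + 11h30m = 10:45 UTC (rolling into the next day, 8 May 2018).
1 April 2018 is a Sunday, so the first Monday is April 2.
1 November 2018 is a Thursday, so the first Friday is November 2 and the fourth is November 23.
At the standard offset (UTC−09:00), 10:45 UTC − 9h = 01:45 Caskir standard time.
The standard-time date in Caskir, May 8, 2018, lies within the daylight-saving period (2 April – 23 November), so Caskir is on daylight time, UTC−08:00.
10:45 UTC − 8h = 02:45 Caskir.

02:45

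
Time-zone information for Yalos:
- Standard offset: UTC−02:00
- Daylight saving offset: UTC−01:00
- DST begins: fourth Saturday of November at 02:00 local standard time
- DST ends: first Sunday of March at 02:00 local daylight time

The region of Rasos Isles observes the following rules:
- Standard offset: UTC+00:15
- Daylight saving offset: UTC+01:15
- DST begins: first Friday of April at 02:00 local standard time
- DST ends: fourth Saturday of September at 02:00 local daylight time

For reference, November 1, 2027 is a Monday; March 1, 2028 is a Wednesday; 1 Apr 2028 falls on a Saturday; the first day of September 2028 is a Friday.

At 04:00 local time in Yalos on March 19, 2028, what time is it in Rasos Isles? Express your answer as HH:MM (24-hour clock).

1 November 2027 is a Monday, so the first Saturday is November 6 and the fourth is November 27.
1 March 2028 is a Wednesday, so the first Sunday is March 5.
March 19, 2028 does not fall between 27 November 2027 and 5 March 2028, so daylight saving is not in effect and Yalos is at UTC−02:00.
04:00 Yalos + 2h = 06:00 UTC.
1 April 2028 is a Saturday, so the first Friday is April 7.
1 September 2028 is a Friday, so the first Saturday is September 2 and the fourth is September 23.
At the standard offset (UTC+00:15), 06:00 UTC + 0h15m = 06:15 Rasos Isles standard time.
Daylight saving runs 7 April – 23 September; the standard-time date in Rasos Isles, March 19, 2028, is outside that window, so Rasos Isles is on standard time at UTC+00:15.
06:00 UTC + 0h15m = 06:15 Rasos Isles.

06:15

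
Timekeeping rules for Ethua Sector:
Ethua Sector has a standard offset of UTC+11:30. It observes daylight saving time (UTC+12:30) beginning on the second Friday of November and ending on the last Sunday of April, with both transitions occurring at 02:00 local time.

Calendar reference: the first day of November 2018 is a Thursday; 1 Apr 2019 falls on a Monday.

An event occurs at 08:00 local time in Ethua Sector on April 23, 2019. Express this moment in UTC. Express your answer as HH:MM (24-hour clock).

19:30

1 November 2018 is a Thursday, so the first Friday is November 2 and the second is November 9.
1 April 2019 is a Monday, so Sundays fall on 7, 14, 21, 28; the last is April 28.
April 23, 2019 lies within the daylight-saving period (9 November 2018 – 28 April 2019), so Ethua Sector is on daylight time, UTC+12:30.
08:00 local − 12h30m = 19:30 UTC (rolling into the previous day, 22 April 2019).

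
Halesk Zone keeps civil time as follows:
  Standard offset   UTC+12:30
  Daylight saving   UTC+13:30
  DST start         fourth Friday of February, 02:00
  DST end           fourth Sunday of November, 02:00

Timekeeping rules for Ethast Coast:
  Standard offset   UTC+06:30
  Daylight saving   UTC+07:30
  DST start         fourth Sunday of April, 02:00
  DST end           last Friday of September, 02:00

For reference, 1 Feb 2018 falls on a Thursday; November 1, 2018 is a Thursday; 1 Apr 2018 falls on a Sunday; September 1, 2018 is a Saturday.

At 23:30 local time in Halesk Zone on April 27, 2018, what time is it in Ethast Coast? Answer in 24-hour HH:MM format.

17:30

1 February 2018 is a Thursday, so the first Friday is February 2 and the fourth is February 23.
1 November 2018 is a Thursday, so the first Sunday is November 4 and the fourth is November 25.
April 27, 2018 falls between 23 February and 25 November, so daylight saving is in effect and Halesk Zone is at UTC+13:30.
23:30 Halesk Zone − 13h30m = 10:00 UTC.
1 April 2018 is a Sunday, so the first Sunday is April 1 and the fourth is April 22.
1 September 2018 is a Saturday, so Fridays fall on 7, 14, 21, 28; the last is September 28.
At the standard offset (UTC+06:30), 10:00 UTC + 6h30m = 16:30 Ethast Coast standard time.
The standard-time date in Ethast Coast, April 27, 2018, lies within the daylight-saving period (22 April – 28 September), so Ethast Coast is on daylight time, UTC+07:30.
10:00 UTC + 7h30m = 17:30 Ethast Coast.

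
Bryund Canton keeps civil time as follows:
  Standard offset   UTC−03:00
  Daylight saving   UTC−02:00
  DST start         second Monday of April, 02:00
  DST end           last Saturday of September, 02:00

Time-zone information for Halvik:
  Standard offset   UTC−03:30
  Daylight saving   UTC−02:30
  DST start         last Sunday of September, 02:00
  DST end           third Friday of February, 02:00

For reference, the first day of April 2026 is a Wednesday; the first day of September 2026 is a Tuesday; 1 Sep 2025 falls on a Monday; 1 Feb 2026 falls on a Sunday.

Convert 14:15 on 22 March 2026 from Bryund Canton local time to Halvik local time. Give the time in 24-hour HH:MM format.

13:45

1 April 2026 is a Wednesday, so the first Monday is April 6 and the second is April 13.
1 September 2026 is a Tuesday, so Saturdays fall on 5, 12, 19, 26; the last is September 26.
Daylight saving runs 13 April – 26 September; 22 March 2026 is outside that window, so Bryund Canton is on standard time at UTC−03:00.
14:15 Bryund Canton + 3h = 17:15 UTC.
1 September 2025 is a Monday, so Sundays fall on 7, 14, 21, 28; the last is September 28.
1 February 2026 is a Sunday, so the first Friday is February 6 and the third is February 20.
At the standard offset (UTC−03:30), 17:15 UTC − 3h30m = 13:45 Halvik standard time.
The standard-time date in Halvik, 22 March 2026, is outside the daylight-saving period (28 September 2025 – 20 February 2026), so Halvik is on standard time, UTC−03:30.
17:15 UTC − 3h30m = 13:45 Halvik.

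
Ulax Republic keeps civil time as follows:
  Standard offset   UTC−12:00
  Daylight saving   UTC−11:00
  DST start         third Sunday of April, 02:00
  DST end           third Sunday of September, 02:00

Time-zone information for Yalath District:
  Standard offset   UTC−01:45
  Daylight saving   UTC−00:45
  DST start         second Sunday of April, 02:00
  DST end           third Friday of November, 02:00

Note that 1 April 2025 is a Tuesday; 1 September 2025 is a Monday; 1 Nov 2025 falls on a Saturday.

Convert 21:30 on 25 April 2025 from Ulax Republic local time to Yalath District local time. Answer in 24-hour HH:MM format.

07:45

1 April 2025 is a Tuesday, so the first Sunday is April 6 and the third is April 20.
1 September 2025 is a Monday, so the first Sunday is September 7 and the third is September 21.
25 April 2025 lies within the daylight-saving period (20 April – 21 September), so Ulax Republic is on daylight time, UTC−11:00.
21:30 Ulax Republic + 11h = 08:30 UTC (rolling into the next day, 26 April 2025).
1 April 2025 is a Tuesday, so the first Sunday is April 6 and the second is April 13.
1 November 2025 is a Saturday, so the first Friday is November 7 and the third is November 21.
At the standard offset (UTC−01:45), 08:30 UTC − 1h45m = 06:45 Yalath District standard time.
The standard-time date in Yalath District, 26 April 2025, lies within the daylight-saving period (13 April – 21 November), so Yalath District is on daylight time, UTC−00:45.
08:30 UTC − 0h45m = 07:45 Yalath District.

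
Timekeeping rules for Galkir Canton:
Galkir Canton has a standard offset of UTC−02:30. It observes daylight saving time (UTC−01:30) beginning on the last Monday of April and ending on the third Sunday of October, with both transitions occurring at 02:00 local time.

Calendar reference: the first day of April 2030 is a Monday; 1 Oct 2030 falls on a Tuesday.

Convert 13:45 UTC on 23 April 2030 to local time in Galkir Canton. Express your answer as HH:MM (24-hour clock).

1 April 2030 is a Monday, so Mondays fall on 1, 8, 15, 22, 29; the last is April 29.
1 October 2030 is a Tuesday, so the first Sunday is October 6 and the third is October 20.
At the standard offset (UTC−02:30), 13:45 UTC − 2h30m = 11:15 Galkir Canton standard time.
Daylight saving runs 29 April – 20 October; the standard-time date in Galkir Canton, 23 April 2030, is outside that window, so Galkir Canton is on standard time at UTC−02:30.
13:45 UTC − 2h30m = 11:15 local.

11:15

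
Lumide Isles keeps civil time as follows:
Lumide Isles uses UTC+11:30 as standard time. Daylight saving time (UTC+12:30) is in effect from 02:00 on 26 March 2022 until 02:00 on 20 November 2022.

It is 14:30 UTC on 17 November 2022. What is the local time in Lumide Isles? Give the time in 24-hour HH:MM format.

At the standard offset (UTC+11:30), 14:30 UTC + 11h30m = 02:00 Lumide Isles standard time (rolling into the next day, 18 November 2022).
The standard-time date in Lumide Isles, 18 November 2022, falls between 26 March and 20 November, so daylight saving is in effect and Lumide Isles is at UTC+12:30.
14:30 UTC + 12h30m = 03:00 local (rolling into the next day, 18 November 2022).

03:00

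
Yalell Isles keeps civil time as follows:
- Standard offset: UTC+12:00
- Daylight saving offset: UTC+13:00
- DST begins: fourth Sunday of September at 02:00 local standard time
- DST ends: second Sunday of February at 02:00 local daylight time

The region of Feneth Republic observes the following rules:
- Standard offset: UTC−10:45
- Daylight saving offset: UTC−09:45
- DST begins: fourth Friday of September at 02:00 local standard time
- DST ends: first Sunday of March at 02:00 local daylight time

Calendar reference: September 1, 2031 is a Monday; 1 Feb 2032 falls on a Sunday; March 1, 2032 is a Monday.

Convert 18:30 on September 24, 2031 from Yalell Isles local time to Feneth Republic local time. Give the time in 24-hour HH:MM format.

19:45

1 September 2031 is a Monday, so the first Sunday is September 7 and the fourth is September 28.
1 February 2032 is a Sunday, so the first Sunday is February 1 and the second is February 8.
Daylight saving runs 28 September 2031 – 8 February 2032; September 24, 2031 is outside that window, so Yalell Isles is on standard time at UTC+12:00.
18:30 Yalell Isles − 12h = 06:30 UTC.
1 September 2031 is a Monday, so the first Friday is September 5 and the fourth is September 26.
1 March 2032 is a Monday, so the first Sunday is March 7.
At the standard offset (UTC−10:45), 06:30 UTC − 10h45m = 19:45 Feneth Republic standard time (rolling into the previous day, 23 September 2031).
Daylight saving runs 26 September 2031 – 7 March 2032; the standard-time date in Feneth Republic, September 23, 2031, is outside that window, so Feneth Republic is on standard time at UTC−10:45.
06:30 UTC − 10h45m = 19:45 Feneth Republic (rolling into the previous day, 23 September 2031).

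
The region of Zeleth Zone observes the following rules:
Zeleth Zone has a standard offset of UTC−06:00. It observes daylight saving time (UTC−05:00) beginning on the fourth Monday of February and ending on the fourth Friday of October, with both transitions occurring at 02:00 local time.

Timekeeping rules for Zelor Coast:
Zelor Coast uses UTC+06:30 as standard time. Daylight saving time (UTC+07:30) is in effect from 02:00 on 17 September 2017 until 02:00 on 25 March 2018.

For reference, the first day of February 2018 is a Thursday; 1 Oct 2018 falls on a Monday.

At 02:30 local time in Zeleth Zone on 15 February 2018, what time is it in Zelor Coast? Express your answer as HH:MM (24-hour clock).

16:00

1 February 2018 is a Thursday, so the first Monday is February 5 and the fourth is February 26.
1 October 2018 is a Monday, so the first Friday is October 5 and the fourth is October 26.
15 February 2018 is outside the daylight-saving period (26 February – 26 October), so Zeleth Zone is on standard time, UTC−06:00.
02:30 Zeleth Zone + 6h = 08:30 UTC.
At the standard offset (UTC+06:30), 08:30 UTC + 6h30m = 15:00 Zelor Coast standard time.
Daylight saving runs 17 September 2017 – 25 March 2018; the standard-time date in Zelor Coast, 15 February 2018, is inside that window, so Zelor Coast is at UTC+07:30.
08:30 UTC + 7h30m = 16:00 Zelor Coast.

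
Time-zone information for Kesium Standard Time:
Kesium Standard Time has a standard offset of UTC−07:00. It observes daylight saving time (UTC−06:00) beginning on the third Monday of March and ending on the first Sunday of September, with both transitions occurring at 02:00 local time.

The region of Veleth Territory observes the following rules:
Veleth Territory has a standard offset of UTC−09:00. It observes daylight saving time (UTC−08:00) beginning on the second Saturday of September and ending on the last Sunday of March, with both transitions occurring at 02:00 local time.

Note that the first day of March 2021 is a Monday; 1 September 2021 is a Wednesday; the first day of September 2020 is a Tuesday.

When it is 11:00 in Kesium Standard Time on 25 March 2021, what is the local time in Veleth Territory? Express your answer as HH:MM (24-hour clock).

09:00

1 March 2021 is a Monday, so the first Monday is March 1 and the third is March 15.
1 September 2021 is a Wednesday, so the first Sunday is September 5.
25 March 2021 falls between 15 March and 5 September, so daylight saving is in effect and Kesium Standard Time is at UTC−06:00.
11:00 Kesium Standard Time + 6h = 17:00 UTC.
1 September 2020 is a Tuesday, so the first Saturday is September 5 and the second is September 12.
1 March 2021 is a Monday, so Sundays fall on 7, 14, 21, 28; the last is March 28.
At the standard offset (UTC−09:00), 17:00 UTC − 9h = 08:00 Veleth Territory standard time.
The standard-time date in Veleth Territory, 25 March 2021, lies within the daylight-saving period (12 September 2020 – 28 March 2021), so Veleth Territory is on daylight time, UTC−08:00.
17:00 UTC − 8h = 09:00 Veleth Territory.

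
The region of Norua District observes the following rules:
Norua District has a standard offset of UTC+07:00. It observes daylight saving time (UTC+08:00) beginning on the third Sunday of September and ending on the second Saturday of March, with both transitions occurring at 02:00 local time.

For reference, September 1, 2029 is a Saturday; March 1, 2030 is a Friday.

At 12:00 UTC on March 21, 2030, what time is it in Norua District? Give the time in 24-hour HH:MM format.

19:00

1 September 2029 is a Saturday, so the first Sunday is September 2 and the third is September 16.
1 March 2030 is a Friday, so the first Saturday is March 2 and the second is March 9.
At the standard offset (UTC+07:00), 12:00 UTC + 7h = 19:00 Norua District standard time.
The standard-time date in Norua District, March 21, 2030, is outside the daylight-saving period (16 September 2029 – 9 March 2030), so Norua District is on standard time, UTC+07:00.
12:00 UTC + 7h = 19:00 local.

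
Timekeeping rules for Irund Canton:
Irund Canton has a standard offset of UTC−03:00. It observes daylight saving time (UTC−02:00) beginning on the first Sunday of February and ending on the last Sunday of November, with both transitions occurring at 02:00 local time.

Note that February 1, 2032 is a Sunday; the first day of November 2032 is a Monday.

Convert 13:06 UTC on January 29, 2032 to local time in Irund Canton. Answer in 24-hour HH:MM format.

1 February 2032 is a Sunday, so the first Sunday is February 1.
1 November 2032 is a Monday, so Sundays fall on 7, 14, 21, 28; the last is November 28.
At the standard offset (UTC−03:00), 13:06 UTC − 3h = 10:06 Irund Canton standard time.
The standard-time date in Irund Canton, January 29, 2032, does not fall between 1 February and 28 November, so daylight saving is not in effect and Irund Canton is at UTC−03:00.
13:06 UTC − 3h = 10:06 local.

10:06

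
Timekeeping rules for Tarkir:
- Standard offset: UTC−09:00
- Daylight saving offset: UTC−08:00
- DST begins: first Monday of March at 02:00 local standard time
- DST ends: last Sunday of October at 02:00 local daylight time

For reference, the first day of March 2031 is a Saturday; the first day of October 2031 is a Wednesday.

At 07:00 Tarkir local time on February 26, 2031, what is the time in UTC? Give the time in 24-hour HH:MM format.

16:00

1 March 2031 is a Saturday, so the first Monday is March 3.
1 October 2031 is a Wednesday, so Sundays fall on 5, 12, 19, 26; the last is October 26.
February 26, 2031 is outside the daylight-saving period (3 March – 26 October), so Tarkir is on standard time, UTC−09:00.
07:00 local + 9h = 16:00 UTC.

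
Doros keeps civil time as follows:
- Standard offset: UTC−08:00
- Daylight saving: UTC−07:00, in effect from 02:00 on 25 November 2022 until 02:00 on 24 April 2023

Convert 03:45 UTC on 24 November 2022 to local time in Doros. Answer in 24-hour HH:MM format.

19:45

At the standard offset (UTC−08:00), 03:45 UTC − 8h = 19:45 Doros standard time (rolling into the previous day, 23 November 2022).
The standard-time date in Doros, 23 November 2022, is outside the daylight-saving period (25 November 2022 – 24 April 2023), so Doros is on standard time, UTC−08:00.
03:45 UTC − 8h = 19:45 local (rolling into the previous day, 23 November 2022).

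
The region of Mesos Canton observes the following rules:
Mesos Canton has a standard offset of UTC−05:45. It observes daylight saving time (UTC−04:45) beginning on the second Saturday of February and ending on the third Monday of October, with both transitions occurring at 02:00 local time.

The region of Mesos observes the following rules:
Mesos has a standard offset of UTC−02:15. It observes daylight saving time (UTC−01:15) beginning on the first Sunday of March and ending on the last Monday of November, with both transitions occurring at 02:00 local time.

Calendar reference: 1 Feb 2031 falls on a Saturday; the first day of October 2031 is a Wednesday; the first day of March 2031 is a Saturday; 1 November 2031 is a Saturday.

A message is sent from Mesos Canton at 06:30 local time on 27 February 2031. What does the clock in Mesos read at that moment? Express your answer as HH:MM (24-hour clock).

09:00

1 February 2031 is a Saturday, so the first Saturday is February 1 and the second is February 8.
1 October 2031 is a Wednesday, so the first Monday is October 6 and the third is October 20.
27 February 2031 lies within the daylight-saving period (8 February – 20 October), so Mesos Canton is on daylight time, UTC−04:45.
06:30 Mesos Canton + 4h45m = 11:15 UTC.
1 March 2031 is a Saturday, so the first Sunday is March 2.
1 November 2031 is a Saturday, so Mondays fall on 3, 10, 17, 24; the last is November 24.
At the standard offset (UTC−02:15), 11:15 UTC − 2h15m = 09:00 Mesos standard time.
Daylight saving runs 2 March – 24 November; the standard-time date in Mesos, 27 February 2031, is outside that window, so Mesos is on standard time at UTC−02:15.
11:15 UTC − 2h15m = 09:00 Mesos.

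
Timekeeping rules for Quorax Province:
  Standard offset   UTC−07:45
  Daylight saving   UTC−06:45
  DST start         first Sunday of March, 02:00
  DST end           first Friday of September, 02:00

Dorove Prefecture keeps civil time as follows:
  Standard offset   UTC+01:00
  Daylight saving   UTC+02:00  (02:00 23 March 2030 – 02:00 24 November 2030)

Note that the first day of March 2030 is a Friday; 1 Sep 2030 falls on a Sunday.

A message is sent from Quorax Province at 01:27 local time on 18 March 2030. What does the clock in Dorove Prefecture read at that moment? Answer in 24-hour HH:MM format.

1 March 2030 is a Friday, so the first Sunday is March 3.
1 September 2030 is a Sunday, so the first Friday is September 6.
18 March 2030 lies within the daylight-saving period (3 March – 6 September), so Quorax Province is on daylight time, UTC−06:45.
01:27 Quorax Province + 6h45m = 08:12 UTC.
At the standard offset (UTC+01:00), 08:12 UTC + 1h = 09:12 Dorove Prefecture standard time.
Daylight saving runs 23 March – 24 November; the standard-time date in Dorove Prefecture, 18 March 2030, is outside that window, so Dorove Prefecture is on standard time at UTC+01:00.
08:12 UTC + 1h = 09:12 Dorove Prefecture.

09:12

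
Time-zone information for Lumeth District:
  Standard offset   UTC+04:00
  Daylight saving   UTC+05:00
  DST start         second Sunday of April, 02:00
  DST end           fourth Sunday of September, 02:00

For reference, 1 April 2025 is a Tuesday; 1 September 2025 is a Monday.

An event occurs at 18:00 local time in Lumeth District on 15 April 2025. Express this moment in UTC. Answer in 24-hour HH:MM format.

1 April 2025 is a Tuesday, so the first Sunday is April 6 and the second is April 13.
1 September 2025 is a Monday, so the first Sunday is September 7 and the fourth is September 28.
15 April 2025 falls between 13 April and 28 September, so daylight saving is in effect and Lumeth District is at UTC+05:00.
18:00 local − 5h = 13:00 UTC.

13:00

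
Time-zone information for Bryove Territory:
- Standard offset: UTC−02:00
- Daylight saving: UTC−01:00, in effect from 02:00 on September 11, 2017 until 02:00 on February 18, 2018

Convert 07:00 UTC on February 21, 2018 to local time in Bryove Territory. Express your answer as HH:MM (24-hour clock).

At the standard offset (UTC−02:00), 07:00 UTC − 2h = 05:00 Bryove Territory standard time.
The standard-time date in Bryove Territory, February 21, 2018, is outside the daylight-saving period (11 September 2017 – 18 February 2018), so Bryove Territory is on standard time, UTC−02:00.
07:00 UTC − 2h = 05:00 local.

05:00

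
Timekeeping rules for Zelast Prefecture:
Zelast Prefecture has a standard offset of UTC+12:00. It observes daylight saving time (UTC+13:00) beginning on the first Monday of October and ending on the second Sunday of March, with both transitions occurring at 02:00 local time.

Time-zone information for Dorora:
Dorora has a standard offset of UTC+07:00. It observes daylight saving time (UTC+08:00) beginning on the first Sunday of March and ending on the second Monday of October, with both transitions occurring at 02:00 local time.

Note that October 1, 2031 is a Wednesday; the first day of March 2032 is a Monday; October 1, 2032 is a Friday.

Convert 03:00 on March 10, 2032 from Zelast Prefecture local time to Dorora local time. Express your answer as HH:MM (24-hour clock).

22:00

1 October 2031 is a Wednesday, so the first Monday is October 6.
1 March 2032 is a Monday, so the first Sunday is March 7 and the second is March 14.
March 10, 2032 falls between 6 October 2031 and 14 March 2032, so daylight saving is in effect and Zelast Prefecture is at UTC+13:00.
03:00 Zelast Prefecture − 13h = 14:00 UTC (rolling into the previous day, 9 March 2032).
1 March 2032 is a Monday, so the first Sunday is March 7.
1 October 2032 is a Friday, so the first Monday is October 4 and the second is October 11.
At the standard offset (UTC+07:00), 14:00 UTC + 7h = 21:00 Dorora standard time.
Daylight saving runs 7 March – 11 October; the standard-time date in Dorora, March 9, 2032, is inside that window, so Dorora is at UTC+08:00.
14:00 UTC + 8h = 22:00 Dorora.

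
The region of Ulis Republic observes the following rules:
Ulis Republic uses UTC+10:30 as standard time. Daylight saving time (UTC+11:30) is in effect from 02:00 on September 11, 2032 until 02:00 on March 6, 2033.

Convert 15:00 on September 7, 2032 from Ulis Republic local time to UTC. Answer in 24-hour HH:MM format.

04:30

September 7, 2032 does not fall between 11 September 2032 and 6 March 2033, so daylight saving is not in effect and Ulis Republic is at UTC+10:30.
15:00 local − 10h30m = 04:30 UTC.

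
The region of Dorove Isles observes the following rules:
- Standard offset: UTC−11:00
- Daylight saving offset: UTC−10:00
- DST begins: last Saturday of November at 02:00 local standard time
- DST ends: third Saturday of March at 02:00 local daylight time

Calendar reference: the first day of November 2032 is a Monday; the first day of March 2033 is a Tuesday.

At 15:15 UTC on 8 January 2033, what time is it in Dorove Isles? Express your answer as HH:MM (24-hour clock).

1 November 2032 is a Monday, so Saturdays fall on 6, 13, 20, 27; the last is November 27.
1 March 2033 is a Tuesday, so the first Saturday is March 5 and the third is March 19.
At the standard offset (UTC−11:00), 15:15 UTC − 11h = 04:15 Dorove Isles standard time.
Daylight saving runs 27 November 2032 – 19 March 2033; the standard-time date in Dorove Isles, 8 January 2033, is inside that window, so Dorove Isles is at UTC−10:00.
15:15 UTC − 10h = 05:15 local.

05:15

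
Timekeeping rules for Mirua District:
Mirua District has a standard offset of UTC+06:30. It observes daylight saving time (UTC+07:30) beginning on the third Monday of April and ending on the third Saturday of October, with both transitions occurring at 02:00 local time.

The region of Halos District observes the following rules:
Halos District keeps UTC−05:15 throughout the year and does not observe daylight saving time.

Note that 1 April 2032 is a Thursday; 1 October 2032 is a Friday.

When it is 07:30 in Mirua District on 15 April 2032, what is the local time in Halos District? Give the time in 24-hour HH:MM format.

19:45

1 April 2032 is a Thursday, so the first Monday is April 5 and the third is April 19.
1 October 2032 is a Friday, so the first Saturday is October 2 and the third is October 16.
15 April 2032 is outside the daylight-saving period (19 April – 16 October), so Mirua District is on standard time, UTC+06:30.
07:30 Mirua District − 6h30m = 01:00 UTC.
Halos District has no daylight saving, so its offset is UTC−05:15 year-round.
01:00 UTC − 5h15m = 19:45 Halos District (rolling into the previous day, 14 April 2032).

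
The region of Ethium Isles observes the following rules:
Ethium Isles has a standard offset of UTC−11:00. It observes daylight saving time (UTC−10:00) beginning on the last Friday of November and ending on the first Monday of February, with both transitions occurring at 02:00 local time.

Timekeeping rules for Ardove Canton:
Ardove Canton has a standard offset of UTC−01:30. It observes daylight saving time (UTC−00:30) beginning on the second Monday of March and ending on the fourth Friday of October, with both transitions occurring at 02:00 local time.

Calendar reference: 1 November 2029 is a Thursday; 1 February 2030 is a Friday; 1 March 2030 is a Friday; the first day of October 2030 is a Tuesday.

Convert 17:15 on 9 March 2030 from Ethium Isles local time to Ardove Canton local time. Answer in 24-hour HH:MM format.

1 November 2029 is a Thursday, so Fridays fall on 2, 9, 16, 23, 30; the last is November 30.
1 February 2030 is a Friday, so the first Monday is February 4.
9 March 2030 does not fall between 30 November 2029 and 4 February 2030, so daylight saving is not in effect and Ethium Isles is at UTC−11:00.
17:15 Ethium Isles + 11h = 04:15 UTC (rolling into the next day, 10 March 2030).
1 March 2030 is a Friday, so the first Monday is March 4 and the second is March 11.
1 October 2030 is a Tuesday, so the first Friday is October 4 and the fourth is October 25.
At the standard offset (UTC−01:30), 04:15 UTC − 1h30m = 02:45 Ardove Canton standard time.
The standard-time date in Ardove Canton, 10 March 2030, is outside the daylight-saving period (11 March – 25 October), so Ardove Canton is on standard time, UTC−01:30.
04:15 UTC − 1h30m = 02:45 Ardove Canton.

02:45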